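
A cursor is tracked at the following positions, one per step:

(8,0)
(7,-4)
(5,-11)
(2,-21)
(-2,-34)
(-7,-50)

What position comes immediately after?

(-13,-69)

First differences are (-1,-4), (-2,-7), (-3,-10), (-4,-13), (-5,-16); their common second difference is (-1,-3) (constant acceleration).
step 6: (-7,-50) + (-6,-19) → (-13,-69)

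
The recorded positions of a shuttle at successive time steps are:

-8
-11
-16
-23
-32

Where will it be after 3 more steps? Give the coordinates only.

Successive displacements: -3, -5, -7, -9 — each changes by -2.
step 5: -32 − 11 → -43
step 6: -43 − 13 → -56
step 7: -56 − 15 → -71

-71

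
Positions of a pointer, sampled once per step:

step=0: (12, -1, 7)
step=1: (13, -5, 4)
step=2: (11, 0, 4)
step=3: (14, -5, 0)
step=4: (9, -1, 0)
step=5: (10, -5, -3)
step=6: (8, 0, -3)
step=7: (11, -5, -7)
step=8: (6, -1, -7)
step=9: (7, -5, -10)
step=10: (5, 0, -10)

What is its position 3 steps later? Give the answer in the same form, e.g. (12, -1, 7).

(4, -5, -17)

Differencing gives (+1, -4, -3), (-2, +5, +0), (+3, -5, -4), (-5, +4, +0), (+1, -4, -3), (-2, +5, +0), (+3, -5, -4), (-5, +4, +0), (+1, -4, -3), (-2, +5, +0). This is the pattern (+1, -4, -3), (-2, +5, +0), (+3, -5, -4), (-5, +4, +0) repeated.
step 11: apply (+3, -5, -4) → (8, -5, -14)
step 12: apply (-5, +4, +0) → (3, -1, -14)
step 13: apply (+1, -4, -3) → (4, -5, -17)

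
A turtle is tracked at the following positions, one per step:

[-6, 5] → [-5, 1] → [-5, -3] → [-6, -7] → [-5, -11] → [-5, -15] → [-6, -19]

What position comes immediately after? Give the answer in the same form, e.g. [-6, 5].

The first coordinate repeats the cycle [-6, -5, -5] with period 3; step 7 mod 3 = 1, giving -5.
The second coordinate changes by -4 each step, so at step 7 it is 5 + 7·(-4) = -23.

[-5, -23]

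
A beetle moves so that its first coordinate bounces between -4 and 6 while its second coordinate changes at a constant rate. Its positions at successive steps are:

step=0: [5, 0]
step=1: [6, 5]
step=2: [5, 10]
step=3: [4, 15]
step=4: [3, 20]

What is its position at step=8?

The first coordinate travels 1 per step and bounces off the walls at -4 and 6.
  step 5: 3 → 2
  step 6: 2 → 1
  step 7: 1 → 0
  step 8: 0 → -1
The second coordinate changes by +5 each step: at step 8 it is 40.

[-1, 40]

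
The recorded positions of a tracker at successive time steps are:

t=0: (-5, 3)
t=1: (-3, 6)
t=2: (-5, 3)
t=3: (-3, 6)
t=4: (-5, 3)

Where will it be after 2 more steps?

The jumps are (+2, +3), (-2, -3), (+2, +3), (-2, -3) — a geometric progression with ratio -1.
step 5: (-5, 3) + (+2, +3) → (-3, 6)
step 6: (-3, 6) + (-2, -3) → (-5, 3)

(-5, 3)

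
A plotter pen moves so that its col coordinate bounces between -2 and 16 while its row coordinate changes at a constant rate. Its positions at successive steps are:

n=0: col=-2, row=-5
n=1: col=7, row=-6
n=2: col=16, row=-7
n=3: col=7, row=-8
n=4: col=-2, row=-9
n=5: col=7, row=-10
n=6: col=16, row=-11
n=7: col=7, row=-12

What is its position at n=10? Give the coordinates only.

col=16, row=-15

The col coordinate travels 9 per step and bounces off the walls at -2 and 16.
  step 8: 7 → -2
  step 9: -2 → 7
  step 10: 7 → 16
The row coordinate changes by -1 each step: at step 10 it is -15.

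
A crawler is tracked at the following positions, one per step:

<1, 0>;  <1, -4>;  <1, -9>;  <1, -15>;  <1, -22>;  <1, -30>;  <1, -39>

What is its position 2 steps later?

<1, -60>

Successive displacements: <+0, -4>, <+0, -5>, <+0, -6>, <+0, -7>, <+0, -8>, <+0, -9> — each changes by <+0, -1>.
step 7: <1, -39> + <+0, -10> → <1, -49>
step 8: <1, -49> + <+0, -11> → <1, -60>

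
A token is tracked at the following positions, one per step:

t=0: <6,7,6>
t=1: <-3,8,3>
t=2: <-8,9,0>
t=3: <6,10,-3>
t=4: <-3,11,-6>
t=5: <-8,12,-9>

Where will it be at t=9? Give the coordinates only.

<6,16,-21>

First: cycles through 6, -3, -8 every 3 steps. Step 9 lands at position 0 of the cycle → 6.
Second: linear, +1 per step → 16 at step 9.
Third: linear, -3 per step → -21 at step 9.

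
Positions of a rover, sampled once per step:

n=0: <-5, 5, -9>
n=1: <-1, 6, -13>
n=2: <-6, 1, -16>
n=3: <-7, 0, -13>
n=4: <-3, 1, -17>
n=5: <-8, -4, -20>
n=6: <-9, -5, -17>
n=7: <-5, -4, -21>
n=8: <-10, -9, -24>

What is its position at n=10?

The moves between consecutive positions are <+4, +1, -4>, <-5, -5, -3>, <-1, -1, +3>, <+4, +1, -4>, <-5, -5, -3>, <-1, -1, +3>, <+4, +1, -4>, <-5, -5, -3>; they repeat the 3-cycle [<+4, +1, -4>, <-5, -5, -3>, <-1, -1, +3>].
step 9: apply <-1, -1, +3> → <-11, -10, -21>
step 10: apply <+4, +1, -4> → <-7, -9, -25>

<-7, -9, -25>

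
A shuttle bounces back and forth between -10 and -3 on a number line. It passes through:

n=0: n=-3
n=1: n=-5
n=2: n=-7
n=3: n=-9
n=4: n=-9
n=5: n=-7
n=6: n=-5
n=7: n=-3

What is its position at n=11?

The value travels 2 per step and bounces off the walls at -10 and -3.
  step 8: -3 → -5
  step 9: -5 → -7
  step 10: -7 → -9
  step 11: -9 → -9

n=-9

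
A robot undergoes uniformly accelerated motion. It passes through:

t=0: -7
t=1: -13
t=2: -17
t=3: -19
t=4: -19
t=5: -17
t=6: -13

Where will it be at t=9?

Taking differences between consecutive positions: -6, -4, -2, +0, +2, +4. These grow by +2 each step.
step 7: -13 + 6 → -7
step 8: -7 + 8 → 1
step 9: 1 + 10 → 11

11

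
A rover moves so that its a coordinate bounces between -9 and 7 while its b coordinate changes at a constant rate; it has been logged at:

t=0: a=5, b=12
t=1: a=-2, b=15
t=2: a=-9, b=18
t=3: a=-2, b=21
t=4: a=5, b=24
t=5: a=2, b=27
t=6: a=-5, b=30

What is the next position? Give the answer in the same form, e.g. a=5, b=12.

a=-6, b=33

The a coordinate travels 7 per step and bounces off the walls at -9 and 7.
  step 7: -5 → -6
The b coordinate changes by +3 each step: at step 7 it is 33.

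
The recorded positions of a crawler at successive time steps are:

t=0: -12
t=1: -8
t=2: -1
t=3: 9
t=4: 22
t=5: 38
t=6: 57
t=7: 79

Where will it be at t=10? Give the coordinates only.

163

Successive displacements: +4, +7, +10, +13, +16, +19, +22 — each changes by +3.
step 8: 79 + 25 → 104
step 9: 104 + 28 → 132
step 10: 132 + 31 → 163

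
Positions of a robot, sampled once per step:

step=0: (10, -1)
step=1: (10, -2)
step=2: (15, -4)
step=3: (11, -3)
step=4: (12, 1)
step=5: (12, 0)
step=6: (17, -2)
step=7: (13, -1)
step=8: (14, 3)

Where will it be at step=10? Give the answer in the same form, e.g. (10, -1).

The moves between consecutive positions are (+0, -1), (+5, -2), (-4, +1), (+1, +4), (+0, -1), (+5, -2), (-4, +1), (+1, +4); they repeat the 4-cycle [(+0, -1), (+5, -2), (-4, +1), (+1, +4)].
step 9: apply (+0, -1) → (14, 2)
step 10: apply (+5, -2) → (19, 0)

(19, 0)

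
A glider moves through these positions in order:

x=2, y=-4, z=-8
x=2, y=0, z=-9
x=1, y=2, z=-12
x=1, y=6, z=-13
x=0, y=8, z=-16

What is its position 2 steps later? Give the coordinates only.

Differencing gives (+0, +4, -1), (-1, +2, -3), (+0, +4, -1), (-1, +2, -3). This is the pattern (+0, +4, -1), (-1, +2, -3) repeated.
step 5: apply (+0, +4, -1) → x=0, y=12, z=-17
step 6: apply (-1, +2, -3) → x=-1, y=14, z=-20

x=-1, y=14, z=-20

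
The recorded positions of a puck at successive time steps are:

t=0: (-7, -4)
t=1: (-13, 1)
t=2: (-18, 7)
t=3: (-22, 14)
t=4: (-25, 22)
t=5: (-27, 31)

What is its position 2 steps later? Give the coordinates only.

(-28, 52)

Successive displacements: (-6, +5), (-5, +6), (-4, +7), (-3, +8), (-2, +9) — each changes by (+1, +1).
step 6: (-27, 31) + (-1, +10) → (-28, 41)
step 7: (-28, 41) + (+0, +11) → (-28, 52)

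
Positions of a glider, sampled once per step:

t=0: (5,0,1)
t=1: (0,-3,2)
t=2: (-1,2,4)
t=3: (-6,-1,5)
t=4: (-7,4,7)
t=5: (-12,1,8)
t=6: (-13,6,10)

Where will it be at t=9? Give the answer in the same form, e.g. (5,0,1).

(-24,5,14)

Differencing gives (-5,-3,+1), (-1,+5,+2), (-5,-3,+1), (-1,+5,+2), (-5,-3,+1), (-1,+5,+2). This is the pattern (-5,-3,+1), (-1,+5,+2) repeated.
step 7: apply (-5,-3,+1) → (-18,3,11)
step 8: apply (-1,+5,+2) → (-19,8,13)
step 9: apply (-5,-3,+1) → (-24,5,14)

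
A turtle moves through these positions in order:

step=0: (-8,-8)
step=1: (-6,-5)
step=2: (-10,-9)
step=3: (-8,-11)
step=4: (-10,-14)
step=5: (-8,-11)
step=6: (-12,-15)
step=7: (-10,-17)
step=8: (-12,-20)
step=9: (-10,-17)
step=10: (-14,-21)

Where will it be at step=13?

(-12,-23)

The moves between consecutive positions are (+2,+3), (-4,-4), (+2,-2), (-2,-3), (+2,+3), (-4,-4), (+2,-2), (-2,-3), (+2,+3), (-4,-4); they repeat the 4-cycle [(+2,+3), (-4,-4), (+2,-2), (-2,-3)].
step 11: apply (+2,-2) → (-12,-23)
step 12: apply (-2,-3) → (-14,-26)
step 13: apply (+2,+3) → (-12,-23)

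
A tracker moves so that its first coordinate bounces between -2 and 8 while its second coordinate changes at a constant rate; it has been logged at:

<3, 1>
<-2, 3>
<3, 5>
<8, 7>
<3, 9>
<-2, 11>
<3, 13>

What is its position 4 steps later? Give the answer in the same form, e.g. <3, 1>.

<3, 21>

The first coordinate travels 5 per step and bounces off the walls at -2 and 8.
  step 7: 3 → 8
  step 8: 8 → 3
  step 9: 3 → -2
  step 10: -2 → 3
The second coordinate changes by +2 each step: at step 10 it is 21.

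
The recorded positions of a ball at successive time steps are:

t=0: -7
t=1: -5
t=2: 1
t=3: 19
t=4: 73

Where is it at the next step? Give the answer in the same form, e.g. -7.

235

The jumps are +2, +6, +18, +54 — a geometric progression with ratio 3.
step 5: 73 + 162 → 235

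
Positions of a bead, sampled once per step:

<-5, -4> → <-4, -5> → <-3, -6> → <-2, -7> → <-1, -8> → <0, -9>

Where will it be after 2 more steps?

The position changes by <+1, -1> every step.
step 6: <0, -9> + <+1, -1> → <1, -10>
step 7: <1, -10> + <+1, -1> → <2, -11>

<2, -11>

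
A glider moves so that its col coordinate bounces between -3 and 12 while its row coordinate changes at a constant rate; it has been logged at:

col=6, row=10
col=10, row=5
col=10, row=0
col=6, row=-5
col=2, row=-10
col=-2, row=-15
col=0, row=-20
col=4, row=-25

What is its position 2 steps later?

col=12, row=-35

The col coordinate travels 4 per step and bounces off the walls at -3 and 12.
  step 8: 4 → 8
  step 9: 8 → 12
The row coordinate changes by -5 each step: at step 9 it is -35.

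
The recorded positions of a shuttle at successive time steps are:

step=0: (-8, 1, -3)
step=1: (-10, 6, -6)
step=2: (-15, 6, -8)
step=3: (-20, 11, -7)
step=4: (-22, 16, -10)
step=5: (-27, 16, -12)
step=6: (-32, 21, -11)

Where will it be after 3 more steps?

(-44, 31, -15)

Step-to-step displacements: (-2, +5, -3), (-5, +0, -2), (-5, +5, +1), (-2, +5, -3), (-5, +0, -2), (-5, +5, +1) — a repeating cycle of length 3.
step 7: apply (-2, +5, -3) → (-34, 26, -14)
step 8: apply (-5, +0, -2) → (-39, 26, -16)
step 9: apply (-5, +5, +1) → (-44, 31, -15)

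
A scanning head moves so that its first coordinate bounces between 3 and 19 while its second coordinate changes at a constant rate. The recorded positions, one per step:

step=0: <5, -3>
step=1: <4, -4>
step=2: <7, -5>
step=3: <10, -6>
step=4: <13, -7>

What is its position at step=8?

<13, -11>

The first coordinate travels 3 per step and bounces off the walls at 3 and 19.
  step 5: 13 → 16
  step 6: 16 → 19
  step 7: 19 → 16
  step 8: 16 → 13
The second coordinate changes by -1 each step: at step 8 it is -11.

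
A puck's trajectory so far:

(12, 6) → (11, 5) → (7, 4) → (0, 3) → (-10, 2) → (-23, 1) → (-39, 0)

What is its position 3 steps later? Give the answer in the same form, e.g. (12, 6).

(-105, -3)

First differences are (-1, -1), (-4, -1), (-7, -1), (-10, -1), (-13, -1), (-16, -1); their common second difference is (-3, +0) (constant acceleration).
step 7: (-39, 0) + (-19, -1) → (-58, -1)
step 8: (-58, -1) + (-22, -1) → (-80, -2)
step 9: (-80, -2) + (-25, -1) → (-105, -3)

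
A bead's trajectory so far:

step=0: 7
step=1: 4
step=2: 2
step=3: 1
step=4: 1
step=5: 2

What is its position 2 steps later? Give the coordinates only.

First differences are -3, -2, -1, +0, +1; their common second difference is +1 (constant acceleration).
step 6: 2 + 2 → 4
step 7: 4 + 3 → 7

7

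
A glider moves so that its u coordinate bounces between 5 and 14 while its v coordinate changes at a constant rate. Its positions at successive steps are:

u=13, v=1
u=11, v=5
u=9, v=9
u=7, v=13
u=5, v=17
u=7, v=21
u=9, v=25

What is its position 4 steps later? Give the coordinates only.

u=11, v=41

The u coordinate travels 2 per step and bounces off the walls at 5 and 14.
  step 7: 9 → 11
  step 8: 11 → 13
  step 9: 13 → 13
  step 10: 13 → 11
The v coordinate changes by +4 each step: at step 10 it is 41.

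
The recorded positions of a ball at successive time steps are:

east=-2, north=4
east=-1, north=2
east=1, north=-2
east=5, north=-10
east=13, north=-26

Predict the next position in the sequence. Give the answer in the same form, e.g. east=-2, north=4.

east=29, north=-58

The jumps are (+1, -2), (+2, -4), (+4, -8), (+8, -16) — a geometric progression with ratio 2.
step 5: east=13, north=-26 + (+16, -32) → east=29, north=-58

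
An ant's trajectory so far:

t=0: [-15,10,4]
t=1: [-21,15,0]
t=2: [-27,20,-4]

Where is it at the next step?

[-33,25,-8]

The position changes by [-6,+5,-4] every step.
step 3: [-27,20,-4] + [-6,+5,-4] → [-33,25,-8]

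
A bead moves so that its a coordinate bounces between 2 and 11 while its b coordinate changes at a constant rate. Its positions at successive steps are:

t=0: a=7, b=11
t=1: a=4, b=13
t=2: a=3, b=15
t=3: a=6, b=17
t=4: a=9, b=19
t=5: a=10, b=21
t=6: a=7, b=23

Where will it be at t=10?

The a coordinate travels 3 per step and bounces off the walls at 2 and 11.
  step 7: 7 → 4
  step 8: 4 → 3
  step 9: 3 → 6
  step 10: 6 → 9
The b coordinate changes by +2 each step: at step 10 it is 31.

a=9, b=31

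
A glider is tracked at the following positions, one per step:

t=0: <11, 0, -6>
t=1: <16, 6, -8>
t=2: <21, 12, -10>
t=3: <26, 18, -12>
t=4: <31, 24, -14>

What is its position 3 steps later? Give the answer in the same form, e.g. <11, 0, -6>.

Constant displacement of <+5, +6, -2> per step.
step 5: <31, 24, -14> + <+5, +6, -2> → <36, 30, -16>
step 6: <36, 30, -16> + <+5, +6, -2> → <41, 36, -18>
step 7: <41, 36, -18> + <+5, +6, -2> → <46, 42, -20>

<46, 42, -20>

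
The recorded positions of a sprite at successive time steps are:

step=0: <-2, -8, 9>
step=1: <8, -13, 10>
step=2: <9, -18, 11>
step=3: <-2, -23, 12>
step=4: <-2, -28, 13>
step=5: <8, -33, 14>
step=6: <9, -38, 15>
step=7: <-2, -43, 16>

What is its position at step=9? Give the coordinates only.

<8, -53, 18>

First: cycles through -2, 8, 9, -2 every 4 steps. Step 9 lands at position 1 of the cycle → 8.
Second: linear, -5 per step → -53 at step 9.
Third: linear, +1 per step → 18 at step 9.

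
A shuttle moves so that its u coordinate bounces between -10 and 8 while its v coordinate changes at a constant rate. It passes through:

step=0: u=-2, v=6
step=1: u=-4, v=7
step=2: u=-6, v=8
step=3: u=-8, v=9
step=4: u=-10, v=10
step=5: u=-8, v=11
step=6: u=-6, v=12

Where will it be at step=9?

The u coordinate travels 2 per step and bounces off the walls at -10 and 8.
  step 7: -6 → -4
  step 8: -4 → -2
  step 9: -2 → 0
The v coordinate changes by +1 each step: at step 9 it is 15.

u=0, v=15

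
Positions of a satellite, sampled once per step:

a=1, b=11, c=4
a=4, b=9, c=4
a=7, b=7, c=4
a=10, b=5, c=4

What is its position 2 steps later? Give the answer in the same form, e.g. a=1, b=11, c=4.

a=16, b=1, c=4

The position changes by (+3, -2, +0) every step.
step 4: a=10, b=5, c=4 + (+3, -2, +0) → a=13, b=3, c=4
step 5: a=13, b=3, c=4 + (+3, -2, +0) → a=16, b=1, c=4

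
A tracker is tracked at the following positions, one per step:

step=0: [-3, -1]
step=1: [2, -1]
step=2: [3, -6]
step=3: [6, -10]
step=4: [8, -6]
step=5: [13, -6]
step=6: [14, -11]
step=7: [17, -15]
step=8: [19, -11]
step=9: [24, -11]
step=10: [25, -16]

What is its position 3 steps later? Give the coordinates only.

The moves between consecutive positions are [+5, +0], [+1, -5], [+3, -4], [+2, +4], [+5, +0], [+1, -5], [+3, -4], [+2, +4], [+5, +0], [+1, -5]; they repeat the 4-cycle [[+5, +0], [+1, -5], [+3, -4], [+2, +4]].
step 11: apply [+3, -4] → [28, -20]
step 12: apply [+2, +4] → [30, -16]
step 13: apply [+5, +0] → [35, -16]

[35, -16]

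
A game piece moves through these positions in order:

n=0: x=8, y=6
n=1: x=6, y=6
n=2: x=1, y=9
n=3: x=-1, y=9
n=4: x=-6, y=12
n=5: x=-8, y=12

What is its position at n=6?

x=-13, y=15

The moves between consecutive positions are (-2,+0), (-5,+3), (-2,+0), (-5,+3), (-2,+0); they repeat the 2-cycle [(-2,+0), (-5,+3)].
step 6: apply (-5,+3) → x=-13, y=15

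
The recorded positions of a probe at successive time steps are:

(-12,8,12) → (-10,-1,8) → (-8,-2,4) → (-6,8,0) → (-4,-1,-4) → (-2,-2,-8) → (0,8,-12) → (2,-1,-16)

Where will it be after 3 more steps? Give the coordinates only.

The first coordinate changes by +2 each step, so at step 10 it is -12 + 10·(2) = 8.
The second coordinate repeats the cycle [8, -1, -2] with period 3; step 10 mod 3 = 1, giving -1.
The third coordinate changes by -4 each step, so at step 10 it is 12 + 10·(-4) = -28.

(8,-1,-28)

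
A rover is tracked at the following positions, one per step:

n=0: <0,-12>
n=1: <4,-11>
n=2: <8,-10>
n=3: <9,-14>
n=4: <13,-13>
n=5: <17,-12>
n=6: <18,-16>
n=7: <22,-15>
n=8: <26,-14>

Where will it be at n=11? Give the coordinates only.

<35,-16>

Step-to-step displacements: <+4,+1>, <+4,+1>, <+1,-4>, <+4,+1>, <+4,+1>, <+1,-4>, <+4,+1>, <+4,+1> — a repeating cycle of length 3.
step 9: apply <+1,-4> → <27,-18>
step 10: apply <+4,+1> → <31,-17>
step 11: apply <+4,+1> → <35,-16>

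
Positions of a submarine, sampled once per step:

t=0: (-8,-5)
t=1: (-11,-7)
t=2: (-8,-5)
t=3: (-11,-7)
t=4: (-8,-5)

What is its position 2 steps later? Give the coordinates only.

The jumps are (-3,-2), (+3,+2), (-3,-2), (+3,+2) — a geometric progression with ratio -1.
step 5: (-8,-5) + (-3,-2) → (-11,-7)
step 6: (-11,-7) + (+3,+2) → (-8,-5)

(-8,-5)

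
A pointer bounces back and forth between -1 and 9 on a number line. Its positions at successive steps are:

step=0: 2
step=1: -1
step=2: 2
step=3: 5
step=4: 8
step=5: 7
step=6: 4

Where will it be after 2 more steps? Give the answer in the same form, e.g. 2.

The value reflects between -1 and 9, moving 3 per step.
  step 7: 4 → 1
  step 8: 1 → 0

0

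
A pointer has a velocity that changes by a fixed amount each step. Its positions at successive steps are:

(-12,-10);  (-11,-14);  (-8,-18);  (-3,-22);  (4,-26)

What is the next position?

Successive displacements: (+1,-4), (+3,-4), (+5,-4), (+7,-4) — each changes by (+2,+0).
step 5: (4,-26) + (+9,-4) → (13,-30)

(13,-30)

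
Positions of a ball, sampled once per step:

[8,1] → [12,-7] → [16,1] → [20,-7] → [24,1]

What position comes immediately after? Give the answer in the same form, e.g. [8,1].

The first coordinate changes by +4 each step, so at step 5 it is 8 + 5·(4) = 28.
The second coordinate repeats the cycle [1, -7] with period 2; step 5 mod 2 = 1, giving -7.

[28,-7]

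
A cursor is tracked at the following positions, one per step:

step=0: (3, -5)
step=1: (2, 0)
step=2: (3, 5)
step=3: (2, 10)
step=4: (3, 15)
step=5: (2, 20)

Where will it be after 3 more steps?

(3, 35)

First: cycles through 3, 2 every 2 steps. Step 8 lands at position 0 of the cycle → 3.
Second: linear, +5 per step → 35 at step 8.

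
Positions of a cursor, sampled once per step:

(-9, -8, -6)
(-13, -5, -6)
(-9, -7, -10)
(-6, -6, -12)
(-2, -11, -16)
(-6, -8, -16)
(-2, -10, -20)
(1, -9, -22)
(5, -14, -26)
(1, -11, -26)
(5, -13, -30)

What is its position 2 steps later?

(12, -17, -36)

Differencing gives (-4, +3, +0), (+4, -2, -4), (+3, +1, -2), (+4, -5, -4), (-4, +3, +0), (+4, -2, -4), (+3, +1, -2), (+4, -5, -4), (-4, +3, +0), (+4, -2, -4). This is the pattern (-4, +3, +0), (+4, -2, -4), (+3, +1, -2), (+4, -5, -4) repeated.
step 11: apply (+3, +1, -2) → (8, -12, -32)
step 12: apply (+4, -5, -4) → (12, -17, -36)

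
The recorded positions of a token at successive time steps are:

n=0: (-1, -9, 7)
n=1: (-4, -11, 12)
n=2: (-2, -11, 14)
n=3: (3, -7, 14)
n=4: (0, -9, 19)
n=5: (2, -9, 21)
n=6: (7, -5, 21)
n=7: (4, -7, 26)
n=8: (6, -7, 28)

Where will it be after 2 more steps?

(8, -5, 33)

Differencing gives (-3, -2, +5), (+2, +0, +2), (+5, +4, +0), (-3, -2, +5), (+2, +0, +2), (+5, +4, +0), (-3, -2, +5), (+2, +0, +2). This is the pattern (-3, -2, +5), (+2, +0, +2), (+5, +4, +0) repeated.
step 9: apply (+5, +4, +0) → (11, -3, 28)
step 10: apply (-3, -2, +5) → (8, -5, 33)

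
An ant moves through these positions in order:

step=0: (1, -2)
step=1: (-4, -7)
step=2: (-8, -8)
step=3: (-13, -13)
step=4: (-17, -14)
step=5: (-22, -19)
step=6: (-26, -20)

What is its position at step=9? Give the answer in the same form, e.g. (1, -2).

Differencing gives (-5, -5), (-4, -1), (-5, -5), (-4, -1), (-5, -5), (-4, -1). This is the pattern (-5, -5), (-4, -1) repeated.
step 7: apply (-5, -5) → (-31, -25)
step 8: apply (-4, -1) → (-35, -26)
step 9: apply (-5, -5) → (-40, -31)

(-40, -31)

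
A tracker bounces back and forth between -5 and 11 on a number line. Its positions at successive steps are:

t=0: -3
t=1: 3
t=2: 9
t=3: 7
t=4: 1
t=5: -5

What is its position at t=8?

9

The value travels 6 per step and bounces off the walls at -5 and 11.
  step 6: -5 → 1
  step 7: 1 → 7
  step 8: 7 → 9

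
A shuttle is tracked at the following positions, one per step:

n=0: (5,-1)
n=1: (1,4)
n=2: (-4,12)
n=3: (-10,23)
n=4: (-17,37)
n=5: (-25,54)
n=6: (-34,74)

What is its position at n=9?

Taking differences between consecutive positions: (-4,+5), (-5,+8), (-6,+11), (-7,+14), (-8,+17), (-9,+20). These grow by (-1,+3) each step.
step 7: (-34,74) + (-10,+23) → (-44,97)
step 8: (-44,97) + (-11,+26) → (-55,123)
step 9: (-55,123) + (-12,+29) → (-67,152)

(-67,152)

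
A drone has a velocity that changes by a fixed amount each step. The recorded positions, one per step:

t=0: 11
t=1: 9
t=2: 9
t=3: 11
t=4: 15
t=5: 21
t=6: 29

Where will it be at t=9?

65

Taking differences between consecutive positions: -2, +0, +2, +4, +6, +8. These grow by +2 each step.
step 7: 29 + 10 → 39
step 8: 39 + 12 → 51
step 9: 51 + 14 → 65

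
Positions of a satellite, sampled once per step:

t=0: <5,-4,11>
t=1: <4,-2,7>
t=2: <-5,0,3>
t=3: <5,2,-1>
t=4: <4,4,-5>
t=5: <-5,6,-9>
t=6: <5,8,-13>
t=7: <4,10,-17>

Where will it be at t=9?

The first coordinate repeats the cycle [5, 4, -5] with period 3; step 9 mod 3 = 0, giving 5.
The second coordinate changes by +2 each step, so at step 9 it is -4 + 9·(2) = 14.
The third coordinate changes by -4 each step, so at step 9 it is 11 + 9·(-4) = -25.

<5,14,-25>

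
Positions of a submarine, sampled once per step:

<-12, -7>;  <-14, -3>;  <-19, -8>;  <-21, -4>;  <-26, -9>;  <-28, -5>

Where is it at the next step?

<-33, -10>

The moves between consecutive positions are <-2, +4>, <-5, -5>, <-2, +4>, <-5, -5>, <-2, +4>; they repeat the 2-cycle [<-2, +4>, <-5, -5>].
step 6: apply <-5, -5> → <-33, -10>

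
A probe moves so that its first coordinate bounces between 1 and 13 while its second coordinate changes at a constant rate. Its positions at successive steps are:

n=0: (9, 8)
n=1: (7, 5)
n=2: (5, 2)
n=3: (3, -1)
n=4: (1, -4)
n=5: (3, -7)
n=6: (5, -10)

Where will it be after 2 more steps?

The first coordinate reflects between 1 and 13, moving 2 per step.
  step 7: 5 → 7
  step 8: 7 → 9
The second coordinate changes by -3 each step: at step 8 it is -16.

(9, -16)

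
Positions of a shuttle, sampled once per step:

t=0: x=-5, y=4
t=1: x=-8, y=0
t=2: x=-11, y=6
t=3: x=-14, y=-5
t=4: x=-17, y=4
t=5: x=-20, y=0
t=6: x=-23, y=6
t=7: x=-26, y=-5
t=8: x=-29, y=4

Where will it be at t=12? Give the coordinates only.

X: linear, -3 per step → -41 at step 12.
Y: cycles through 4, 0, 6, -5 every 4 steps. Step 12 lands at position 0 of the cycle → 4.

x=-41, y=4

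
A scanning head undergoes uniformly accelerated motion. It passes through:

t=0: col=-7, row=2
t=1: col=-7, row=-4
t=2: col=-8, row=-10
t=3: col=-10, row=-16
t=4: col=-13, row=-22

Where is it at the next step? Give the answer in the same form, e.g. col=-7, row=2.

Successive displacements: (+0, -6), (-1, -6), (-2, -6), (-3, -6) — each changes by (-1, +0).
step 5: col=-13, row=-22 + (-4, -6) → col=-17, row=-28

col=-17, row=-28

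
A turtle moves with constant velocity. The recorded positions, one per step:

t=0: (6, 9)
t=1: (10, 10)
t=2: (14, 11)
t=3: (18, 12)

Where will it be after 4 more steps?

(34, 16)

The position changes by (+4, +1) every step.
step 4: (18, 12) + (+4, +1) → (22, 13)
step 5: (22, 13) + (+4, +1) → (26, 14)
step 6: (26, 14) + (+4, +1) → (30, 15)
step 7: (30, 15) + (+4, +1) → (34, 16)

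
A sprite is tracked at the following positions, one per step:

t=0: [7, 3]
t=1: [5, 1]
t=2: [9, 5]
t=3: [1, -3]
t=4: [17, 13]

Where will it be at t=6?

[49, 45]

The jumps are [-2, -2], [+4, +4], [-8, -8], [+16, +16] — a geometric progression with ratio -2.
step 5: [17, 13] + [-32, -32] → [-15, -19]
step 6: [-15, -19] + [+64, +64] → [49, 45]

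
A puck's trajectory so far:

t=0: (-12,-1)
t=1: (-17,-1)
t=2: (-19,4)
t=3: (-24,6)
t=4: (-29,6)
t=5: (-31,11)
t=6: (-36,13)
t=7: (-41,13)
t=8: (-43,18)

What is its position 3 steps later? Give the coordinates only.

(-55,25)

Differencing gives (-5,+0), (-2,+5), (-5,+2), (-5,+0), (-2,+5), (-5,+2), (-5,+0), (-2,+5). This is the pattern (-5,+0), (-2,+5), (-5,+2) repeated.
step 9: apply (-5,+2) → (-48,20)
step 10: apply (-5,+0) → (-53,20)
step 11: apply (-2,+5) → (-55,25)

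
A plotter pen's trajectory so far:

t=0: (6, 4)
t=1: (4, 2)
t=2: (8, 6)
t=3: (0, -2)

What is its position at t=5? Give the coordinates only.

(-16, -18)

Consecutive displacements (-2, -2), (+4, +4), (-8, -8) scale by a factor of -2 each step.
step 4: (0, -2) + (+16, +16) → (16, 14)
step 5: (16, 14) + (-32, -32) → (-16, -18)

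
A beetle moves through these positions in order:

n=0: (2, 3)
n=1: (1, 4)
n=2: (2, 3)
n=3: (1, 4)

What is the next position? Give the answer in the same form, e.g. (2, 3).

(2, 3)

The jumps are (-1, +1), (+1, -1), (-1, +1) — a geometric progression with ratio -1.
step 4: (1, 4) + (+1, -1) → (2, 3)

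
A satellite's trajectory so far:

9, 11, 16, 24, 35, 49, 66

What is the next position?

Successive displacements: +2, +5, +8, +11, +14, +17 — each changes by +3.
step 7: 66 + 20 → 86

86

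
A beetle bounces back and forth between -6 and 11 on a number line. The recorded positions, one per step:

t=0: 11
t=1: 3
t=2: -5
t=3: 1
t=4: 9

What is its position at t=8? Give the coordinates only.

The value travels 8 per step and bounces off the walls at -6 and 11.
  step 5: 9 → 5
  step 6: 5 → -3
  step 7: -3 → -1
  step 8: -1 → 7

7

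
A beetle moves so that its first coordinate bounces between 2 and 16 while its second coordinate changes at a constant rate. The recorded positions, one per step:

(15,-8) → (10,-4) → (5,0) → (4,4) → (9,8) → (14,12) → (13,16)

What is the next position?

The first coordinate reflects between 2 and 16, moving 5 per step.
  step 7: 13 → 8
The second coordinate changes by +4 each step: at step 7 it is 20.

(8,20)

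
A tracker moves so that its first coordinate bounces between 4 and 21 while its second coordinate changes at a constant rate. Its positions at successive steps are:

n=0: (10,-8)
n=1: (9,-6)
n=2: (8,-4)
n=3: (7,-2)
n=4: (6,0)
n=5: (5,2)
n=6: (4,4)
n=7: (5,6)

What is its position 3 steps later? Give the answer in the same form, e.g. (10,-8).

The first coordinate travels 1 per step and bounces off the walls at 4 and 21.
  step 8: 5 → 6
  step 9: 6 → 7
  step 10: 7 → 8
The second coordinate changes by +2 each step: at step 10 it is 12.

(8,12)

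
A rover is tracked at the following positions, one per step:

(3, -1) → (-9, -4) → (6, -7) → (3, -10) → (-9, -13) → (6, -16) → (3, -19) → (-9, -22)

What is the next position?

(6, -25)

First: cycles through 3, -9, 6 every 3 steps. Step 8 lands at position 2 of the cycle → 6.
Second: linear, -3 per step → -25 at step 8.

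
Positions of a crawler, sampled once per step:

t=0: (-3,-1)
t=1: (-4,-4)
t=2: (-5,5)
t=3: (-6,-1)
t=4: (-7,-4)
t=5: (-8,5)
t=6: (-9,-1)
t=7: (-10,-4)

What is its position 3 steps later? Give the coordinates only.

(-13,-4)

The first coordinate changes by -1 each step, so at step 10 it is -3 + 10·(-1) = -13.
The second coordinate repeats the cycle [-1, -4, 5] with period 3; step 10 mod 3 = 1, giving -4.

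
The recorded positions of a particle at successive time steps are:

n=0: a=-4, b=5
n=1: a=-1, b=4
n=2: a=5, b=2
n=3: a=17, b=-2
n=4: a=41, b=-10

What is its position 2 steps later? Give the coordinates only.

Consecutive displacements (+3, -1), (+6, -2), (+12, -4), (+24, -8) scale by a factor of 2 each step.
step 5: a=41, b=-10 + (+48, -16) → a=89, b=-26
step 6: a=89, b=-26 + (+96, -32) → a=185, b=-58

a=185, b=-58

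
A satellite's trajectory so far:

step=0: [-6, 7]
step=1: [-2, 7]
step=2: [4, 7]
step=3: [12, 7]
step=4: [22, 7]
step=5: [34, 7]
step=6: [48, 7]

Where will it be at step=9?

[102, 7]

Taking differences between consecutive positions: [+4, +0], [+6, +0], [+8, +0], [+10, +0], [+12, +0], [+14, +0]. These grow by [+2, +0] each step.
step 7: [48, 7] + [+16, +0] → [64, 7]
step 8: [64, 7] + [+18, +0] → [82, 7]
step 9: [82, 7] + [+20, +0] → [102, 7]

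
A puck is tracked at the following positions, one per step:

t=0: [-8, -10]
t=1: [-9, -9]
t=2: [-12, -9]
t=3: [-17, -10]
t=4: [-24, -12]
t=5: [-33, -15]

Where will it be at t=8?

[-72, -30]

Taking differences between consecutive positions: [-1, +1], [-3, +0], [-5, -1], [-7, -2], [-9, -3]. These grow by [-2, -1] each step.
step 6: [-33, -15] + [-11, -4] → [-44, -19]
step 7: [-44, -19] + [-13, -5] → [-57, -24]
step 8: [-57, -24] + [-15, -6] → [-72, -30]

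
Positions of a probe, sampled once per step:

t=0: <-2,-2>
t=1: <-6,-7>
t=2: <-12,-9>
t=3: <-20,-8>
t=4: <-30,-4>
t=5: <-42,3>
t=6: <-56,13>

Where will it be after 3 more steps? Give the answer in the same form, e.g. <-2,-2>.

Taking differences between consecutive positions: <-4,-5>, <-6,-2>, <-8,+1>, <-10,+4>, <-12,+7>, <-14,+10>. These grow by <-2,+3> each step.
step 7: <-56,13> + <-16,+13> → <-72,26>
step 8: <-72,26> + <-18,+16> → <-90,42>
step 9: <-90,42> + <-20,+19> → <-110,61>

<-110,61>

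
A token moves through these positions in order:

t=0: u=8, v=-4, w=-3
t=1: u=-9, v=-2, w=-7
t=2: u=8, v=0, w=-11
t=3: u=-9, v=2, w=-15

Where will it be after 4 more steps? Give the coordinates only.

u=-9, v=10, w=-31

U: cycles through 8, -9 every 2 steps. Step 7 lands at position 1 of the cycle → -9.
V: linear, +2 per step → 10 at step 7.
W: linear, -4 per step → -31 at step 7.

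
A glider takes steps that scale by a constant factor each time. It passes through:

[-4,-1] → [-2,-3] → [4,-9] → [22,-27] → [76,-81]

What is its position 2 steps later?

[724,-729]

Consecutive displacements [+2,-2], [+6,-6], [+18,-18], [+54,-54] scale by a factor of 3 each step.
step 5: [76,-81] + [+162,-162] → [238,-243]
step 6: [238,-243] + [+486,-486] → [724,-729]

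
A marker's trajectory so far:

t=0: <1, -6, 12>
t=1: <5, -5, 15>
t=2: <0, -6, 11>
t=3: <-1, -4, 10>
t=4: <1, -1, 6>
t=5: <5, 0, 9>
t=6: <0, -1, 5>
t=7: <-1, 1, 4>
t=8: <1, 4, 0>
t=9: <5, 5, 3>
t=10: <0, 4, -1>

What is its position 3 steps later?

<5, 10, -3>

The moves between consecutive positions are <+4, +1, +3>, <-5, -1, -4>, <-1, +2, -1>, <+2, +3, -4>, <+4, +1, +3>, <-5, -1, -4>, <-1, +2, -1>, <+2, +3, -4>, <+4, +1, +3>, <-5, -1, -4>; they repeat the 4-cycle [<+4, +1, +3>, <-5, -1, -4>, <-1, +2, -1>, <+2, +3, -4>].
step 11: apply <-1, +2, -1> → <-1, 6, -2>
step 12: apply <+2, +3, -4> → <1, 9, -6>
step 13: apply <+4, +1, +3> → <5, 10, -3>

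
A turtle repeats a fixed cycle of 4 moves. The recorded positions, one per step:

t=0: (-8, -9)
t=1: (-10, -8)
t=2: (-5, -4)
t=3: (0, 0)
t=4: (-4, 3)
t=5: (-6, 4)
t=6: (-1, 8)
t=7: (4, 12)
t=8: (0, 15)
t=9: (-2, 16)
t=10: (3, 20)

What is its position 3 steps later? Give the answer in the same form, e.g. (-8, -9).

The moves between consecutive positions are (-2, +1), (+5, +4), (+5, +4), (-4, +3), (-2, +1), (+5, +4), (+5, +4), (-4, +3), (-2, +1), (+5, +4); they repeat the 4-cycle [(-2, +1), (+5, +4), (+5, +4), (-4, +3)].
step 11: apply (+5, +4) → (8, 24)
step 12: apply (-4, +3) → (4, 27)
step 13: apply (-2, +1) → (2, 28)

(2, 28)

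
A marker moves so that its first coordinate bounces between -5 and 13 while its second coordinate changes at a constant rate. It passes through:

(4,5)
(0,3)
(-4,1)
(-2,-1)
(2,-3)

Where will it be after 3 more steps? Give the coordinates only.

(12,-9)

The first coordinate reflects between -5 and 13, moving 4 per step.
  step 5: 2 → 6
  step 6: 6 → 10
  step 7: 10 → 12
The second coordinate changes by -2 each step: at step 7 it is -9.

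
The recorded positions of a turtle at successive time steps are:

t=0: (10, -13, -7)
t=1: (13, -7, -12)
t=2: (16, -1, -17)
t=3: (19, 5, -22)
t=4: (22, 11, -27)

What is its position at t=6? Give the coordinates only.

(28, 23, -37)

Each step adds (+3, +6, -5) to the position.
step 5: (22, 11, -27) + (+3, +6, -5) → (25, 17, -32)
step 6: (25, 17, -32) + (+3, +6, -5) → (28, 23, -37)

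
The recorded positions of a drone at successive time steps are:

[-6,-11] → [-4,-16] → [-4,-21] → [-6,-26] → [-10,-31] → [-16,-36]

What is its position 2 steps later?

[-34,-46]

First differences are [+2,-5], [+0,-5], [-2,-5], [-4,-5], [-6,-5]; their common second difference is [-2,+0] (constant acceleration).
step 6: [-16,-36] + [-8,-5] → [-24,-41]
step 7: [-24,-41] + [-10,-5] → [-34,-46]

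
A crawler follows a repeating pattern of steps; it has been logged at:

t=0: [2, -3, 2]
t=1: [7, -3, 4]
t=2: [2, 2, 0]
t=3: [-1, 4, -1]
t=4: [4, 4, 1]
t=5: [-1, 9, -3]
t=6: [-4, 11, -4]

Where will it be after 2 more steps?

[-4, 16, -6]

Differencing gives [+5, +0, +2], [-5, +5, -4], [-3, +2, -1], [+5, +0, +2], [-5, +5, -4], [-3, +2, -1]. This is the pattern [+5, +0, +2], [-5, +5, -4], [-3, +2, -1] repeated.
step 7: apply [+5, +0, +2] → [1, 11, -2]
step 8: apply [-5, +5, -4] → [-4, 16, -6]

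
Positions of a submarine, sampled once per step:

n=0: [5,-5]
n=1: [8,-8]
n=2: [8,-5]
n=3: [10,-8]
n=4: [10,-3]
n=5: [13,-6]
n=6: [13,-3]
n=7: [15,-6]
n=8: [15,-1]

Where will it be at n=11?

Differencing gives [+3,-3], [+0,+3], [+2,-3], [+0,+5], [+3,-3], [+0,+3], [+2,-3], [+0,+5]. This is the pattern [+3,-3], [+0,+3], [+2,-3], [+0,+5] repeated.
step 9: apply [+3,-3] → [18,-4]
step 10: apply [+0,+3] → [18,-1]
step 11: apply [+2,-3] → [20,-4]

[20,-4]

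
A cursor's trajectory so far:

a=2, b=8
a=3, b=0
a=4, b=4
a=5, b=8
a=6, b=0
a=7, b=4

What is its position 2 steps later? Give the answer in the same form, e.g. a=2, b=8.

The a coordinate changes by +1 each step, so at step 7 it is 2 + 7·(1) = 9.
The b coordinate repeats the cycle [8, 0, 4] with period 3; step 7 mod 3 = 1, giving 0.

a=9, b=0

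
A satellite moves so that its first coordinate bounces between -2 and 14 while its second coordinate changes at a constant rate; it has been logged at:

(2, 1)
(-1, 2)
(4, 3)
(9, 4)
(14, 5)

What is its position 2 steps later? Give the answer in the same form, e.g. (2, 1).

The first coordinate travels 5 per step and bounces off the walls at -2 and 14.
  step 5: 14 → 9
  step 6: 9 → 4
The second coordinate changes by +1 each step: at step 6 it is 7.

(4, 7)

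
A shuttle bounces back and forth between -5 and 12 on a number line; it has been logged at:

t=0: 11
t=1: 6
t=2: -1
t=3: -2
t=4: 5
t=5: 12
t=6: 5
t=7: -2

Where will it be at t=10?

11

The value reflects between -5 and 12, moving 7 per step.
  step 8: -2 → -1
  step 9: -1 → 6
  step 10: 6 → 11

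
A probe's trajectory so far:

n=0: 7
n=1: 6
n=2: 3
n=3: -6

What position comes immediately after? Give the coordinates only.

Step-to-step displacements: -1, -3, -9; each is 3× the previous.
step 4: -6 − 27 → -33

-33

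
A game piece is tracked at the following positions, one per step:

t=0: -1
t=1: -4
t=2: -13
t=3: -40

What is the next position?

Consecutive displacements -3, -9, -27 scale by a factor of 3 each step.
step 4: -40 − 81 → -121

-121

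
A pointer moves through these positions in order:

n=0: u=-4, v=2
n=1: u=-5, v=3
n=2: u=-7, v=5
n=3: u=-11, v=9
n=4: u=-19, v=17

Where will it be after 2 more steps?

Consecutive displacements (-1, +1), (-2, +2), (-4, +4), (-8, +8) scale by a factor of 2 each step.
step 5: u=-19, v=17 + (-16, +16) → u=-35, v=33
step 6: u=-35, v=33 + (-32, +32) → u=-67, v=65

u=-67, v=65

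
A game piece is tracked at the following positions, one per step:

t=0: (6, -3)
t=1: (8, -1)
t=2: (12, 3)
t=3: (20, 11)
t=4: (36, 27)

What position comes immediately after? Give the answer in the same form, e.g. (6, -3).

The jumps are (+2, +2), (+4, +4), (+8, +8), (+16, +16) — a geometric progression with ratio 2.
step 5: (36, 27) + (+32, +32) → (68, 59)

(68, 59)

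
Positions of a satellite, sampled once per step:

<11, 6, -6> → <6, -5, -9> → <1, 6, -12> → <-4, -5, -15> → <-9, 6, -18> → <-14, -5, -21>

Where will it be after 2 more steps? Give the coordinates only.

First: linear, -5 per step → -24 at step 7.
Second: cycles through 6, -5 every 2 steps. Step 7 lands at position 1 of the cycle → -5.
Third: linear, -3 per step → -27 at step 7.

<-24, -5, -27>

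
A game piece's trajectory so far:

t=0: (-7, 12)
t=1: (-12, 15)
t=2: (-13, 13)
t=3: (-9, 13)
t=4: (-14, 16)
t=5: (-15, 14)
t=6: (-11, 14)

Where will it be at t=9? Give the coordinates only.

Step-to-step displacements: (-5, +3), (-1, -2), (+4, +0), (-5, +3), (-1, -2), (+4, +0) — a repeating cycle of length 3.
step 7: apply (-5, +3) → (-16, 17)
step 8: apply (-1, -2) → (-17, 15)
step 9: apply (+4, +0) → (-13, 15)

(-13, 15)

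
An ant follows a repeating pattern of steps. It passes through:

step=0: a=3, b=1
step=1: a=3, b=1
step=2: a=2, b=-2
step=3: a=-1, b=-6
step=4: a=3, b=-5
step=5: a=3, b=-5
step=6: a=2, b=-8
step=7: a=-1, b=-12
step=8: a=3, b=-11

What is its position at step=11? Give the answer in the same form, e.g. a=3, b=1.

The moves between consecutive positions are (+0, +0), (-1, -3), (-3, -4), (+4, +1), (+0, +0), (-1, -3), (-3, -4), (+4, +1); they repeat the 4-cycle [(+0, +0), (-1, -3), (-3, -4), (+4, +1)].
step 9: apply (+0, +0) → a=3, b=-11
step 10: apply (-1, -3) → a=2, b=-14
step 11: apply (-3, -4) → a=-1, b=-18

a=-1, b=-18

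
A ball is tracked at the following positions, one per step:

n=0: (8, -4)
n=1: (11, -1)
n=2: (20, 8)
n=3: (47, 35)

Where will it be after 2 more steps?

(371, 359)

The jumps are (+3, +3), (+9, +9), (+27, +27) — a geometric progression with ratio 3.
step 4: (47, 35) + (+81, +81) → (128, 116)
step 5: (128, 116) + (+243, +243) → (371, 359)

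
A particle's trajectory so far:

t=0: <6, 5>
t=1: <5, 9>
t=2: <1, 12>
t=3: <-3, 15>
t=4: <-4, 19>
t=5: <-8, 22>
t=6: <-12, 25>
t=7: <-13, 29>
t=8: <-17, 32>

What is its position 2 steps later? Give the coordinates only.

<-22, 39>

Step-to-step displacements: <-1, +4>, <-4, +3>, <-4, +3>, <-1, +4>, <-4, +3>, <-4, +3>, <-1, +4>, <-4, +3> — a repeating cycle of length 3.
step 9: apply <-4, +3> → <-21, 35>
step 10: apply <-1, +4> → <-22, 39>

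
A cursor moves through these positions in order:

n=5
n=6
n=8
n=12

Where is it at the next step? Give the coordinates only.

n=20

Step-to-step displacements: +1, +2, +4; each is 2× the previous.
step 4: 12 + 8 → n=20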